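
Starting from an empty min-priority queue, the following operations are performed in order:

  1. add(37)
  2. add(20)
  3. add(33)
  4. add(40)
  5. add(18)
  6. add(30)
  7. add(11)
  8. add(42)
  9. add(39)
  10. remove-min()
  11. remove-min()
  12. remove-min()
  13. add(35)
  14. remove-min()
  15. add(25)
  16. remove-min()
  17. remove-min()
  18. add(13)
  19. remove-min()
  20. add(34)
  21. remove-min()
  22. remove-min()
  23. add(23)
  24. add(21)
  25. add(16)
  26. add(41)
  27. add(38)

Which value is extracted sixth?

33

insert 37 → {37}
insert 20 → {20, 37}
insert 33 → {20, 33, 37}
insert 40 → {20, 33, 37, 40}
insert 18 → {18, 20, 33, 37, 40}
insert 30 → {18, 20, 30, 33, 37, 40}
insert 11 → {11, 18, 20, 30, 33, 37, 40}
insert 42 → {11, 18, 20, 30, 33, 37, 40, 42}
insert 39 → {11, 18, 20, 30, 33, 37, 39, 40, 42}
remove-min → 11; now {18, 20, 30, 33, 37, 39, 40, 42}
remove-min → 18; now {20, 30, 33, 37, 39, 40, 42}
remove-min → 20; now {30, 33, 37, 39, 40, 42}
insert 35 → {30, 33, 35, 37, 39, 40, 42}
remove-min → 30; now {33, 35, 37, 39, 40, 42}
insert 25 → {25, 33, 35, 37, 39, 40, 42}
remove-min → 25; now {33, 35, 37, 39, 40, 42}
remove-min → 33; now {35, 37, 39, 40, 42}
insert 13 → {13, 35, 37, 39, 40, 42}
remove-min → 13; now {35, 37, 39, 40, 42}
insert 34 → {34, 35, 37, 39, 40, 42}
remove-min → 34; now {35, 37, 39, 40, 42}
remove-min → 35; now {37, 39, 40, 42}
insert 23 → {23, 37, 39, 40, 42}
insert 21 → {21, 23, 37, 39, 40, 42}
insert 16 → {16, 21, 23, 37, 39, 40, 42}
insert 41 → {16, 21, 23, 37, 39, 40, 41, 42}
insert 38 → {16, 21, 23, 37, 38, 39, 40, 41, 42}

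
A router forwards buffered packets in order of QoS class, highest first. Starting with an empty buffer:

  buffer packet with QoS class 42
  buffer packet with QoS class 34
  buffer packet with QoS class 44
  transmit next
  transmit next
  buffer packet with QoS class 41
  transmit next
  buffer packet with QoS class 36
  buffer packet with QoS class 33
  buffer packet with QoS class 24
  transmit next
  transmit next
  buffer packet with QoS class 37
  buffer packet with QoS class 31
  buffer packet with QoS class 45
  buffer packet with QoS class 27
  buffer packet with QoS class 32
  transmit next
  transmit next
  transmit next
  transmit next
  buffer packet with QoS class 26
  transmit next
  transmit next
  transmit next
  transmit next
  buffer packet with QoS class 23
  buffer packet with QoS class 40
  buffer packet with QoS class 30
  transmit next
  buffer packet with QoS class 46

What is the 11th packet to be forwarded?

insert 42 → {42}
insert 34 → {42, 34}
insert 44 → {44, 42, 34}
transmit next → 44; now {42, 34}
transmit next → 42; now {34}
insert 41 → {41, 34}
transmit next → 41; now {34}
insert 36 → {36, 34}
insert 33 → {36, 34, 33}
insert 24 → {36, 34, 33, 24}
transmit next → 36; now {34, 33, 24}
transmit next → 34; now {33, 24}
insert 37 → {37, 33, 24}
insert 31 → {37, 33, 31, 24}
insert 45 → {45, 37, 33, 31, 24}
insert 27 → {45, 37, 33, 31, 27, 24}
insert 32 → {45, 37, 33, 32, 31, 27, 24}
transmit next → 45; now {37, 33, 32, 31, 27, 24}
transmit next → 37; now {33, 32, 31, 27, 24}
transmit next → 33; now {32, 31, 27, 24}
transmit next → 32; now {31, 27, 24}
insert 26 → {31, 27, 26, 24}
transmit next → 31; now {27, 26, 24}
transmit next → 27; now {26, 24}
transmit next → 26; now {24}
transmit next → 24; now {}
insert 23 → {23}
insert 40 → {40, 23}
insert 30 → {40, 30, 23}
transmit next → 40; now {30, 23}
insert 46 → {46, 30, 23}

27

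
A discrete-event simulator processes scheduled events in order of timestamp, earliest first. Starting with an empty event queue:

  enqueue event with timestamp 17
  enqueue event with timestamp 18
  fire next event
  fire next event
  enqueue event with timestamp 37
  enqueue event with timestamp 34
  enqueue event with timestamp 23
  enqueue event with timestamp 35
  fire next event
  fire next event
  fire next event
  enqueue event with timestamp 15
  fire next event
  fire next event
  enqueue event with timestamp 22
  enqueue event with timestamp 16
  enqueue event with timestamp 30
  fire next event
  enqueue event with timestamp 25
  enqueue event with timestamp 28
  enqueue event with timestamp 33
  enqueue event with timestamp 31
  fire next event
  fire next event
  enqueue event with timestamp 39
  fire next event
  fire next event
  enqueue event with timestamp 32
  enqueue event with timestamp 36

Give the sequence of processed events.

insert 17 → {17}
insert 18 → {17, 18}
fire next event → 17; now {18}
fire next event → 18; now {}
insert 37 → {37}
insert 34 → {34, 37}
insert 23 → {23, 34, 37}
insert 35 → {23, 34, 35, 37}
fire next event → 23; now {34, 35, 37}
fire next event → 34; now {35, 37}
fire next event → 35; now {37}
insert 15 → {15, 37}
fire next event → 15; now {37}
fire next event → 37; now {}
insert 22 → {22}
insert 16 → {16, 22}
insert 30 → {16, 22, 30}
fire next event → 16; now {22, 30}
insert 25 → {22, 25, 30}
insert 28 → {22, 25, 28, 30}
insert 33 → {22, 25, 28, 30, 33}
insert 31 → {22, 25, 28, 30, 31, 33}
fire next event → 22; now {25, 28, 30, 31, 33}
fire next event → 25; now {28, 30, 31, 33}
insert 39 → {28, 30, 31, 33, 39}
fire next event → 28; now {30, 31, 33, 39}
fire next event → 30; now {31, 33, 39}
insert 32 → {31, 32, 33, 39}
insert 36 → {31, 32, 33, 36, 39}

[17, 18, 23, 34, 35, 15, 37, 16, 22, 25, 28, 30]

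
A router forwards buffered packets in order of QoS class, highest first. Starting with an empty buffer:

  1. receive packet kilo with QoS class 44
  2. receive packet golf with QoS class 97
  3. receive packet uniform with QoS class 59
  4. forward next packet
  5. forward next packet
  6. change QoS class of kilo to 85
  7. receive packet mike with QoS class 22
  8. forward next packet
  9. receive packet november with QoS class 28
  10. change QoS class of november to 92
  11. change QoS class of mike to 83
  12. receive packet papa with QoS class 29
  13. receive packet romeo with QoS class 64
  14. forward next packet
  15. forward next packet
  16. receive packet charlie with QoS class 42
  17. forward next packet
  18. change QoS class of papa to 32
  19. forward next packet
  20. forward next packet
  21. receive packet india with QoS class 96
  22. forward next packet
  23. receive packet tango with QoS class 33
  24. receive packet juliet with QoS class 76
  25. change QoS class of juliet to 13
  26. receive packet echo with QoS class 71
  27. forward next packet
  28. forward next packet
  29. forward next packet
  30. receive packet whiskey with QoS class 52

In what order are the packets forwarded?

add kilo (QoS class 44) → {kilo:44}
add golf (QoS class 97) → {golf:97, kilo:44}
add uniform (QoS class 59) → {golf:97, uniform:59, kilo:44}
forward next packet → golf; now {uniform:59, kilo:44}
forward next packet → uniform; now {kilo:44}
update kilo to QoS class 85 → {kilo:85}
add mike (QoS class 22) → {kilo:85, mike:22}
forward next packet → kilo; now {mike:22}
add november (QoS class 28) → {november:28, mike:22}
update november to QoS class 92 → {november:92, mike:22}
update mike to QoS class 83 → {november:92, mike:83}
add papa (QoS class 29) → {november:92, mike:83, papa:29}
add romeo (QoS class 64) → {november:92, mike:83, romeo:64, papa:29}
forward next packet → november; now {mike:83, romeo:64, papa:29}
forward next packet → mike; now {romeo:64, papa:29}
add charlie (QoS class 42) → {romeo:64, charlie:42, papa:29}
forward next packet → romeo; now {charlie:42, papa:29}
update papa to QoS class 32 → {charlie:42, papa:32}
forward next packet → charlie; now {papa:32}
forward next packet → papa; now {}
add india (QoS class 96) → {india:96}
forward next packet → india; now {}
add tango (QoS class 33) → {tango:33}
add juliet (QoS class 76) → {juliet:76, tango:33}
update juliet to QoS class 13 → {tango:33, juliet:13}
add echo (QoS class 71) → {echo:71, tango:33, juliet:13}
forward next packet → echo; now {tango:33, juliet:13}
forward next packet → tango; now {juliet:13}
forward next packet → juliet; now {}
add whiskey (QoS class 52) → {whiskey:52}

[golf, uniform, kilo, november, mike, romeo, charlie, papa, india, echo, tango, juliet]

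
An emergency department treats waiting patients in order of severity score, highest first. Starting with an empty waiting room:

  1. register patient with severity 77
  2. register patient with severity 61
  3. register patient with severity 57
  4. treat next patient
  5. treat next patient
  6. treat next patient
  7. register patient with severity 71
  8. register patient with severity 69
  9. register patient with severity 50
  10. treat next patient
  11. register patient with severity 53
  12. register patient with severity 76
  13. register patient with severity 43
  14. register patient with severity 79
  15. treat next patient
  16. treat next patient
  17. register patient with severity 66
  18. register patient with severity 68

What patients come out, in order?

77, 61, 57, 71, 79, 76

insert 77 → {77}
insert 61 → {77, 61}
insert 57 → {77, 61, 57}
treat next patient → 77; now {61, 57}
treat next patient → 61; now {57}
treat next patient → 57; now {}
insert 71 → {71}
insert 69 → {71, 69}
insert 50 → {71, 69, 50}
treat next patient → 71; now {69, 50}
insert 53 → {69, 53, 50}
insert 76 → {76, 69, 53, 50}
insert 43 → {76, 69, 53, 50, 43}
insert 79 → {79, 76, 69, 53, 50, 43}
treat next patient → 79; now {76, 69, 53, 50, 43}
treat next patient → 76; now {69, 53, 50, 43}
insert 66 → {69, 66, 53, 50, 43}
insert 68 → {69, 68, 66, 53, 50, 43}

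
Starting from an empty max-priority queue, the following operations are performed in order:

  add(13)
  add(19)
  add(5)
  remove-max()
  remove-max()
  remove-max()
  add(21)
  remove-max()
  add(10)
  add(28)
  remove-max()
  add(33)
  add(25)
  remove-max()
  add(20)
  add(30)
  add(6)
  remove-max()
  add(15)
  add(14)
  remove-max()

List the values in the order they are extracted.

insert 13 → {13}
insert 19 → {19, 13}
insert 5 → {19, 13, 5}
remove-max → 19; now {13, 5}
remove-max → 13; now {5}
remove-max → 5; now {}
insert 21 → {21}
remove-max → 21; now {}
insert 10 → {10}
insert 28 → {28, 10}
remove-max → 28; now {10}
insert 33 → {33, 10}
insert 25 → {33, 25, 10}
remove-max → 33; now {25, 10}
insert 20 → {25, 20, 10}
insert 30 → {30, 25, 20, 10}
insert 6 → {30, 25, 20, 10, 6}
remove-max → 30; now {25, 20, 10, 6}
insert 15 → {25, 20, 15, 10, 6}
insert 14 → {25, 20, 15, 14, 10, 6}
remove-max → 25; now {20, 15, 14, 10, 6}

[19, 13, 5, 21, 28, 33, 30, 25]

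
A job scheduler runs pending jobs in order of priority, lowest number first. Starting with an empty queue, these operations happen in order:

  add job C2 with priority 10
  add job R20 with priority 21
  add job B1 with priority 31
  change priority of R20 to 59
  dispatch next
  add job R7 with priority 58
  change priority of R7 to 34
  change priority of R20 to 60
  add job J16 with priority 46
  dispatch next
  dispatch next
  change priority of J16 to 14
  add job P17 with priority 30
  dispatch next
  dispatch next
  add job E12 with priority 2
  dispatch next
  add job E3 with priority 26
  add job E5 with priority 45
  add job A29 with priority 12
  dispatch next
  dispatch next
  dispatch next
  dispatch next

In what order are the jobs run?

C2, B1, R7, J16, P17, E12, A29, E3, E5, R20

add C2 (priority 10) → {C2:10}
add R20 (priority 21) → {C2:10, R20:21}
add B1 (priority 31) → {C2:10, R20:21, B1:31}
update R20 to priority 59 → {C2:10, B1:31, R20:59}
dispatch next → C2; now {B1:31, R20:59}
add R7 (priority 58) → {B1:31, R7:58, R20:59}
update R7 to priority 34 → {B1:31, R7:34, R20:59}
update R20 to priority 60 → {B1:31, R7:34, R20:60}
add J16 (priority 46) → {B1:31, R7:34, J16:46, R20:60}
dispatch next → B1; now {R7:34, J16:46, R20:60}
dispatch next → R7; now {J16:46, R20:60}
update J16 to priority 14 → {J16:14, R20:60}
add P17 (priority 30) → {J16:14, P17:30, R20:60}
dispatch next → J16; now {P17:30, R20:60}
dispatch next → P17; now {R20:60}
add E12 (priority 2) → {E12:2, R20:60}
dispatch next → E12; now {R20:60}
add E3 (priority 26) → {E3:26, R20:60}
add E5 (priority 45) → {E3:26, E5:45, R20:60}
add A29 (priority 12) → {A29:12, E3:26, E5:45, R20:60}
dispatch next → A29; now {E3:26, E5:45, R20:60}
dispatch next → E3; now {E5:45, R20:60}
dispatch next → E5; now {R20:60}
dispatch next → R20; now {}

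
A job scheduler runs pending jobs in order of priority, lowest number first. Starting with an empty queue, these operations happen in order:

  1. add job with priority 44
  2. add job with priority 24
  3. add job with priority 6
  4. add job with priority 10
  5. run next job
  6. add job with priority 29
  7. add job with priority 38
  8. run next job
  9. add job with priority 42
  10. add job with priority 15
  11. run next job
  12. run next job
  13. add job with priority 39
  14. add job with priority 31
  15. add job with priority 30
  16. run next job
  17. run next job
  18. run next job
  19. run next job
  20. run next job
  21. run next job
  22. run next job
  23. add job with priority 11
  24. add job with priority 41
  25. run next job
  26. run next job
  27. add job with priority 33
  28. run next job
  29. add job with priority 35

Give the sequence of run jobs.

insert 44 → {44}
insert 24 → {24, 44}
insert 6 → {6, 24, 44}
insert 10 → {6, 10, 24, 44}
run next job → 6; now {10, 24, 44}
insert 29 → {10, 24, 29, 44}
insert 38 → {10, 24, 29, 38, 44}
run next job → 10; now {24, 29, 38, 44}
insert 42 → {24, 29, 38, 42, 44}
insert 15 → {15, 24, 29, 38, 42, 44}
run next job → 15; now {24, 29, 38, 42, 44}
run next job → 24; now {29, 38, 42, 44}
insert 39 → {29, 38, 39, 42, 44}
insert 31 → {29, 31, 38, 39, 42, 44}
insert 30 → {29, 30, 31, 38, 39, 42, 44}
run next job → 29; now {30, 31, 38, 39, 42, 44}
run next job → 30; now {31, 38, 39, 42, 44}
run next job → 31; now {38, 39, 42, 44}
run next job → 38; now {39, 42, 44}
run next job → 39; now {42, 44}
run next job → 42; now {44}
run next job → 44; now {}
insert 11 → {11}
insert 41 → {11, 41}
run next job → 11; now {41}
run next job → 41; now {}
insert 33 → {33}
run next job → 33; now {}
insert 35 → {35}

6, 10, 15, 24, 29, 30, 31, 38, 39, 42, 44, 11, 41, 33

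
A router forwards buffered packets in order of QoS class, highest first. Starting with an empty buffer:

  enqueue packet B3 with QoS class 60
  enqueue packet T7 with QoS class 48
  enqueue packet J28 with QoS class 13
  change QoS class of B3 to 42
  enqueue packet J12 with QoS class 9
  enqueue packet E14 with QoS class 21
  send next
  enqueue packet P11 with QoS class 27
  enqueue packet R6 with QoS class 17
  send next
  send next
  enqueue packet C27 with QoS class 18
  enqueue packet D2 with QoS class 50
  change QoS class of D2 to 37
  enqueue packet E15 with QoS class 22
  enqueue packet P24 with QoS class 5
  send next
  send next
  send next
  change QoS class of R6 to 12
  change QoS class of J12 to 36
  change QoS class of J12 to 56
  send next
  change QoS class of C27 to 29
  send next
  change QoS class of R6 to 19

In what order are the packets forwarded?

add B3 (QoS class 60) → {B3:60}
add T7 (QoS class 48) → {B3:60, T7:48}
add J28 (QoS class 13) → {B3:60, T7:48, J28:13}
update B3 to QoS class 42 → {T7:48, B3:42, J28:13}
add J12 (QoS class 9) → {T7:48, B3:42, J28:13, J12:9}
add E14 (QoS class 21) → {T7:48, B3:42, E14:21, J28:13, J12:9}
send next → T7; now {B3:42, E14:21, J28:13, J12:9}
add P11 (QoS class 27) → {B3:42, P11:27, E14:21, J28:13, J12:9}
add R6 (QoS class 17) → {B3:42, P11:27, E14:21, R6:17, J28:13, J12:9}
send next → B3; now {P11:27, E14:21, R6:17, J28:13, J12:9}
send next → P11; now {E14:21, R6:17, J28:13, J12:9}
add C27 (QoS class 18) → {E14:21, C27:18, R6:17, J28:13, J12:9}
add D2 (QoS class 50) → {D2:50, E14:21, C27:18, R6:17, J28:13, J12:9}
update D2 to QoS class 37 → {D2:37, E14:21, C27:18, R6:17, J28:13, J12:9}
add E15 (QoS class 22) → {D2:37, E15:22, E14:21, C27:18, R6:17, J28:13, J12:9}
add P24 (QoS class 5) → {D2:37, E15:22, E14:21, C27:18, R6:17, J28:13, J12:9, P24:5}
send next → D2; now {E15:22, E14:21, C27:18, R6:17, J28:13, J12:9, P24:5}
send next → E15; now {E14:21, C27:18, R6:17, J28:13, J12:9, P24:5}
send next → E14; now {C27:18, R6:17, J28:13, J12:9, P24:5}
update R6 to QoS class 12 → {C27:18, J28:13, R6:12, J12:9, P24:5}
update J12 to QoS class 36 → {J12:36, C27:18, J28:13, R6:12, P24:5}
update J12 to QoS class 56 → {J12:56, C27:18, J28:13, R6:12, P24:5}
send next → J12; now {C27:18, J28:13, R6:12, P24:5}
update C27 to QoS class 29 → {C27:29, J28:13, R6:12, P24:5}
send next → C27; now {J28:13, R6:12, P24:5}
update R6 to QoS class 19 → {R6:19, J28:13, P24:5}

T7, B3, P11, D2, E15, E14, J12, C27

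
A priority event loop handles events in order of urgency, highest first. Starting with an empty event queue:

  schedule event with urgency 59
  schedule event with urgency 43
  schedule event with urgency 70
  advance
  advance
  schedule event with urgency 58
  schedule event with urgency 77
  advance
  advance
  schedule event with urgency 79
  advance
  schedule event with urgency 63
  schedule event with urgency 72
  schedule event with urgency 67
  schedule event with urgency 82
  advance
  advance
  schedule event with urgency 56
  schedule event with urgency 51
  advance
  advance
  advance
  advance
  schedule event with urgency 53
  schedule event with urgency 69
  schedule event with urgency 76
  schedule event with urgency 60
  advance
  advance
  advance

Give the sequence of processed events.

[70, 59, 77, 58, 79, 82, 72, 67, 63, 56, 51, 76, 69, 60]

insert 59 → {59}
insert 43 → {59, 43}
insert 70 → {70, 59, 43}
advance → 70; now {59, 43}
advance → 59; now {43}
insert 58 → {58, 43}
insert 77 → {77, 58, 43}
advance → 77; now {58, 43}
advance → 58; now {43}
insert 79 → {79, 43}
advance → 79; now {43}
insert 63 → {63, 43}
insert 72 → {72, 63, 43}
insert 67 → {72, 67, 63, 43}
insert 82 → {82, 72, 67, 63, 43}
advance → 82; now {72, 67, 63, 43}
advance → 72; now {67, 63, 43}
insert 56 → {67, 63, 56, 43}
insert 51 → {67, 63, 56, 51, 43}
advance → 67; now {63, 56, 51, 43}
advance → 63; now {56, 51, 43}
advance → 56; now {51, 43}
advance → 51; now {43}
insert 53 → {53, 43}
insert 69 → {69, 53, 43}
insert 76 → {76, 69, 53, 43}
insert 60 → {76, 69, 60, 53, 43}
advance → 76; now {69, 60, 53, 43}
advance → 69; now {60, 53, 43}
advance → 60; now {53, 43}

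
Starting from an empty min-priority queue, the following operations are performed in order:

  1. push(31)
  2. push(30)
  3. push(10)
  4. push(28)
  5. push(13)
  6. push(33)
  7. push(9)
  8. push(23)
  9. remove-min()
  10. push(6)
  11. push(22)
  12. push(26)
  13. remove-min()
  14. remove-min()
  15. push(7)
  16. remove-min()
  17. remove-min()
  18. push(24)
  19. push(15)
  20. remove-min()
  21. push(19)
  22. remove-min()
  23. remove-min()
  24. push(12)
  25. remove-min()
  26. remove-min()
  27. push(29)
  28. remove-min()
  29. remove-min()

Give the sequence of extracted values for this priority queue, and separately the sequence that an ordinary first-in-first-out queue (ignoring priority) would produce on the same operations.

insert 31 → {31}
insert 30 → {30, 31}
insert 10 → {10, 30, 31}
insert 28 → {10, 28, 30, 31}
insert 13 → {10, 13, 28, 30, 31}
insert 33 → {10, 13, 28, 30, 31, 33}
insert 9 → {9, 10, 13, 28, 30, 31, 33}
insert 23 → {9, 10, 13, 23, 28, 30, 31, 33}
remove-min → 9; now {10, 13, 23, 28, 30, 31, 33}
insert 6 → {6, 10, 13, 23, 28, 30, 31, 33}
insert 22 → {6, 10, 13, 22, 23, 28, 30, 31, 33}
insert 26 → {6, 10, 13, 22, 23, 26, 28, 30, 31, 33}
remove-min → 6; now {10, 13, 22, 23, 26, 28, 30, 31, 33}
remove-min → 10; now {13, 22, 23, 26, 28, 30, 31, 33}
insert 7 → {7, 13, 22, 23, 26, 28, 30, 31, 33}
remove-min → 7; now {13, 22, 23, 26, 28, 30, 31, 33}
remove-min → 13; now {22, 23, 26, 28, 30, 31, 33}
insert 24 → {22, 23, 24, 26, 28, 30, 31, 33}
insert 15 → {15, 22, 23, 24, 26, 28, 30, 31, 33}
remove-min → 15; now {22, 23, 24, 26, 28, 30, 31, 33}
insert 19 → {19, 22, 23, 24, 26, 28, 30, 31, 33}
remove-min → 19; now {22, 23, 24, 26, 28, 30, 31, 33}
remove-min → 22; now {23, 24, 26, 28, 30, 31, 33}
insert 12 → {12, 23, 24, 26, 28, 30, 31, 33}
remove-min → 12; now {23, 24, 26, 28, 30, 31, 33}
remove-min → 23; now {24, 26, 28, 30, 31, 33}
insert 29 → {24, 26, 28, 29, 30, 31, 33}
remove-min → 24; now {26, 28, 29, 30, 31, 33}
remove-min → 26; now {28, 29, 30, 31, 33}

priority queue: 9 → 6 → 10 → 7 → 13 → 15 → 19 → 22 → 12 → 23 → 24 → 26; FIFO queue: 31 → 30 → 10 → 28 → 13 → 33 → 9 → 23 → 6 → 22 → 26 → 7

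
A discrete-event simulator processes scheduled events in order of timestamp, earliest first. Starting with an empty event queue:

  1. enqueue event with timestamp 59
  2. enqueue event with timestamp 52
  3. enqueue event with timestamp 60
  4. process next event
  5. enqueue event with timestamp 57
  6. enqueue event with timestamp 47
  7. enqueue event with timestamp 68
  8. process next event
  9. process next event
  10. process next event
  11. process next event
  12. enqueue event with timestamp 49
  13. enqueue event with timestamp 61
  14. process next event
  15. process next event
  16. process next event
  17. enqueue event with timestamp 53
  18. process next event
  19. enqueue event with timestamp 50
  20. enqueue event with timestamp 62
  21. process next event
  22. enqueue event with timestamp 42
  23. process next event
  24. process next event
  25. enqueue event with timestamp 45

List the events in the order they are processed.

[52, 47, 57, 59, 60, 49, 61, 68, 53, 50, 42, 62]

insert 59 → {59}
insert 52 → {52, 59}
insert 60 → {52, 59, 60}
process next event → 52; now {59, 60}
insert 57 → {57, 59, 60}
insert 47 → {47, 57, 59, 60}
insert 68 → {47, 57, 59, 60, 68}
process next event → 47; now {57, 59, 60, 68}
process next event → 57; now {59, 60, 68}
process next event → 59; now {60, 68}
process next event → 60; now {68}
insert 49 → {49, 68}
insert 61 → {49, 61, 68}
process next event → 49; now {61, 68}
process next event → 61; now {68}
process next event → 68; now {}
insert 53 → {53}
process next event → 53; now {}
insert 50 → {50}
insert 62 → {50, 62}
process next event → 50; now {62}
insert 42 → {42, 62}
process next event → 42; now {62}
process next event → 62; now {}
insert 45 → {45}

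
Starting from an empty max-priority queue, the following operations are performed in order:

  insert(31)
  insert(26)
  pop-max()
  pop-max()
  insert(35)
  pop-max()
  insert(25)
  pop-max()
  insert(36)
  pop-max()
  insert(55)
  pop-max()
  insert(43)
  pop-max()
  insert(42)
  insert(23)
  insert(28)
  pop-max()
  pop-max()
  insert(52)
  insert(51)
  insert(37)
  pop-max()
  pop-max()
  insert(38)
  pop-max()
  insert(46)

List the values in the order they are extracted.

[31, 26, 35, 25, 36, 55, 43, 42, 28, 52, 51, 38]

insert 31 → {31}
insert 26 → {31, 26}
pop-max → 31; now {26}
pop-max → 26; now {}
insert 35 → {35}
pop-max → 35; now {}
insert 25 → {25}
pop-max → 25; now {}
insert 36 → {36}
pop-max → 36; now {}
insert 55 → {55}
pop-max → 55; now {}
insert 43 → {43}
pop-max → 43; now {}
insert 42 → {42}
insert 23 → {42, 23}
insert 28 → {42, 28, 23}
pop-max → 42; now {28, 23}
pop-max → 28; now {23}
insert 52 → {52, 23}
insert 51 → {52, 51, 23}
insert 37 → {52, 51, 37, 23}
pop-max → 52; now {51, 37, 23}
pop-max → 51; now {37, 23}
insert 38 → {38, 37, 23}
pop-max → 38; now {37, 23}
insert 46 → {46, 37, 23}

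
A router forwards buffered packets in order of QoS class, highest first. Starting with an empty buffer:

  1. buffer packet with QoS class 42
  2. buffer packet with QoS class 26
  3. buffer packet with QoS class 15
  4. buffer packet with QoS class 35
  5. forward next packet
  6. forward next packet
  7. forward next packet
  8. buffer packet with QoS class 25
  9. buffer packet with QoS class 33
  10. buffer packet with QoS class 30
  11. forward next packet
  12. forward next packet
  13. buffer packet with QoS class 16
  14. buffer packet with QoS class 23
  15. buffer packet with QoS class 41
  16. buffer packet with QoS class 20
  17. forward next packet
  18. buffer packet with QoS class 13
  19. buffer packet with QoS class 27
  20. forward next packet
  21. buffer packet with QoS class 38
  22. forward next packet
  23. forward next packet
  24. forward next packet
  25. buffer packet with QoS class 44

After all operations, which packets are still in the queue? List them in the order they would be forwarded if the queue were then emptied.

44, 20, 16, 15, 13

insert 42 → {42}
insert 26 → {42, 26}
insert 15 → {42, 26, 15}
insert 35 → {42, 35, 26, 15}
forward next packet → 42; now {35, 26, 15}
forward next packet → 35; now {26, 15}
forward next packet → 26; now {15}
insert 25 → {25, 15}
insert 33 → {33, 25, 15}
insert 30 → {33, 30, 25, 15}
forward next packet → 33; now {30, 25, 15}
forward next packet → 30; now {25, 15}
insert 16 → {25, 16, 15}
insert 23 → {25, 23, 16, 15}
insert 41 → {41, 25, 23, 16, 15}
insert 20 → {41, 25, 23, 20, 16, 15}
forward next packet → 41; now {25, 23, 20, 16, 15}
insert 13 → {25, 23, 20, 16, 15, 13}
insert 27 → {27, 25, 23, 20, 16, 15, 13}
forward next packet → 27; now {25, 23, 20, 16, 15, 13}
insert 38 → {38, 25, 23, 20, 16, 15, 13}
forward next packet → 38; now {25, 23, 20, 16, 15, 13}
forward next packet → 25; now {23, 20, 16, 15, 13}
forward next packet → 23; now {20, 16, 15, 13}
insert 44 → {44, 20, 16, 15, 13}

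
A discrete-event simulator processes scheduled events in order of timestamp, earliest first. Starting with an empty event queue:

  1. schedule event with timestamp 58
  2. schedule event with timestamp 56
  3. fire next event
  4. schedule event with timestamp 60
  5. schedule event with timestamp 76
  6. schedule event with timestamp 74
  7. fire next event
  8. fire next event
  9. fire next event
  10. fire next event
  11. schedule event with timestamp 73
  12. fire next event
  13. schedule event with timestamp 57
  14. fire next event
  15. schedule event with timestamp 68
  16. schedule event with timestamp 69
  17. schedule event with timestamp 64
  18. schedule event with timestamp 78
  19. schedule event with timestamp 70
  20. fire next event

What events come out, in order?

56, 58, 60, 74, 76, 73, 57, 64

insert 58 → {58}
insert 56 → {56, 58}
fire next event → 56; now {58}
insert 60 → {58, 60}
insert 76 → {58, 60, 76}
insert 74 → {58, 60, 74, 76}
fire next event → 58; now {60, 74, 76}
fire next event → 60; now {74, 76}
fire next event → 74; now {76}
fire next event → 76; now {}
insert 73 → {73}
fire next event → 73; now {}
insert 57 → {57}
fire next event → 57; now {}
insert 68 → {68}
insert 69 → {68, 69}
insert 64 → {64, 68, 69}
insert 78 → {64, 68, 69, 78}
insert 70 → {64, 68, 69, 70, 78}
fire next event → 64; now {68, 69, 70, 78}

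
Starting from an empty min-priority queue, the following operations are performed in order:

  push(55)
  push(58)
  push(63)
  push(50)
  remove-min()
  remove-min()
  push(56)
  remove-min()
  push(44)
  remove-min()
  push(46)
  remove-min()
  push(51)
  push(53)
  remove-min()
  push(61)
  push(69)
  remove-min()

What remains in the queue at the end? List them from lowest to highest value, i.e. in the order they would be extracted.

58 → 61 → 63 → 69

insert 55 → {55}
insert 58 → {55, 58}
insert 63 → {55, 58, 63}
insert 50 → {50, 55, 58, 63}
remove-min → 50; now {55, 58, 63}
remove-min → 55; now {58, 63}
insert 56 → {56, 58, 63}
remove-min → 56; now {58, 63}
insert 44 → {44, 58, 63}
remove-min → 44; now {58, 63}
insert 46 → {46, 58, 63}
remove-min → 46; now {58, 63}
insert 51 → {51, 58, 63}
insert 53 → {51, 53, 58, 63}
remove-min → 51; now {53, 58, 63}
insert 61 → {53, 58, 61, 63}
insert 69 → {53, 58, 61, 63, 69}
remove-min → 53; now {58, 61, 63, 69}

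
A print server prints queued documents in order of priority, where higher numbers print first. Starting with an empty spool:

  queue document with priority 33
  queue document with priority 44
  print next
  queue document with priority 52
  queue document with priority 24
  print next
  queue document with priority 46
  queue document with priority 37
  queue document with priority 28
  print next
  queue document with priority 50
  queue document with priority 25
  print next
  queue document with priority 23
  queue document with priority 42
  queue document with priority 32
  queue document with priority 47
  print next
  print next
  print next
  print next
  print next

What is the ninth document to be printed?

32

insert 33 → {33}
insert 44 → {44, 33}
print next → 44; now {33}
insert 52 → {52, 33}
insert 24 → {52, 33, 24}
print next → 52; now {33, 24}
insert 46 → {46, 33, 24}
insert 37 → {46, 37, 33, 24}
insert 28 → {46, 37, 33, 28, 24}
print next → 46; now {37, 33, 28, 24}
insert 50 → {50, 37, 33, 28, 24}
insert 25 → {50, 37, 33, 28, 25, 24}
print next → 50; now {37, 33, 28, 25, 24}
insert 23 → {37, 33, 28, 25, 24, 23}
insert 42 → {42, 37, 33, 28, 25, 24, 23}
insert 32 → {42, 37, 33, 32, 28, 25, 24, 23}
insert 47 → {47, 42, 37, 33, 32, 28, 25, 24, 23}
print next → 47; now {42, 37, 33, 32, 28, 25, 24, 23}
print next → 42; now {37, 33, 32, 28, 25, 24, 23}
print next → 37; now {33, 32, 28, 25, 24, 23}
print next → 33; now {32, 28, 25, 24, 23}
print next → 32; now {28, 25, 24, 23}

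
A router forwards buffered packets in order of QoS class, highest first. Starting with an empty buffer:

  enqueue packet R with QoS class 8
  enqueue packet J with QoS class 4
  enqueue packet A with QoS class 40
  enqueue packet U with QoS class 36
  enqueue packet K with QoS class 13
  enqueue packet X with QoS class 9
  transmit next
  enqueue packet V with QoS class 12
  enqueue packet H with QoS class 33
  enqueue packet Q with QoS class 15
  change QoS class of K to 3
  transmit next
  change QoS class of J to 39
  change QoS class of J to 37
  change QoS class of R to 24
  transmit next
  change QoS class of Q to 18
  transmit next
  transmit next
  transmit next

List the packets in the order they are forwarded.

add R (QoS class 8) → {R:8}
add J (QoS class 4) → {R:8, J:4}
add A (QoS class 40) → {A:40, R:8, J:4}
add U (QoS class 36) → {A:40, U:36, R:8, J:4}
add K (QoS class 13) → {A:40, U:36, K:13, R:8, J:4}
add X (QoS class 9) → {A:40, U:36, K:13, X:9, R:8, J:4}
transmit next → A; now {U:36, K:13, X:9, R:8, J:4}
add V (QoS class 12) → {U:36, K:13, V:12, X:9, R:8, J:4}
add H (QoS class 33) → {U:36, H:33, K:13, V:12, X:9, R:8, J:4}
add Q (QoS class 15) → {U:36, H:33, Q:15, K:13, V:12, X:9, R:8, J:4}
update K to QoS class 3 → {U:36, H:33, Q:15, V:12, X:9, R:8, J:4, K:3}
transmit next → U; now {H:33, Q:15, V:12, X:9, R:8, J:4, K:3}
update J to QoS class 39 → {J:39, H:33, Q:15, V:12, X:9, R:8, K:3}
update J to QoS class 37 → {J:37, H:33, Q:15, V:12, X:9, R:8, K:3}
update R to QoS class 24 → {J:37, H:33, R:24, Q:15, V:12, X:9, K:3}
transmit next → J; now {H:33, R:24, Q:15, V:12, X:9, K:3}
update Q to QoS class 18 → {H:33, R:24, Q:18, V:12, X:9, K:3}
transmit next → H; now {R:24, Q:18, V:12, X:9, K:3}
transmit next → R; now {Q:18, V:12, X:9, K:3}
transmit next → Q; now {V:12, X:9, K:3}

A → U → J → H → R → Q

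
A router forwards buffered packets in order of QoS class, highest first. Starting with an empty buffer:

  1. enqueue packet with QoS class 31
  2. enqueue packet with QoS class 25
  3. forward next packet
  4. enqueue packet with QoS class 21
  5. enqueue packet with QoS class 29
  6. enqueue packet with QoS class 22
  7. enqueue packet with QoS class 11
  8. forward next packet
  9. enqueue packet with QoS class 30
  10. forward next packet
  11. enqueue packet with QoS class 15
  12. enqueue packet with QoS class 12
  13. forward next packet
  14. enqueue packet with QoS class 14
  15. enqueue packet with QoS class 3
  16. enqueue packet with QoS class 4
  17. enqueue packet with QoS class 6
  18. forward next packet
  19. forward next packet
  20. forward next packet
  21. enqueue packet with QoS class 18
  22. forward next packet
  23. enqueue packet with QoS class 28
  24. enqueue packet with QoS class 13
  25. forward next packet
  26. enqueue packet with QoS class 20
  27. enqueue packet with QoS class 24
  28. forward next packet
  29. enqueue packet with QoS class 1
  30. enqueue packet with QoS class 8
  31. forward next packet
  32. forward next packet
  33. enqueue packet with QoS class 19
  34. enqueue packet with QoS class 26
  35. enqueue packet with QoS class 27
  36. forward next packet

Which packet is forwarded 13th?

insert 31 → {31}
insert 25 → {31, 25}
forward next packet → 31; now {25}
insert 21 → {25, 21}
insert 29 → {29, 25, 21}
insert 22 → {29, 25, 22, 21}
insert 11 → {29, 25, 22, 21, 11}
forward next packet → 29; now {25, 22, 21, 11}
insert 30 → {30, 25, 22, 21, 11}
forward next packet → 30; now {25, 22, 21, 11}
insert 15 → {25, 22, 21, 15, 11}
insert 12 → {25, 22, 21, 15, 12, 11}
forward next packet → 25; now {22, 21, 15, 12, 11}
insert 14 → {22, 21, 15, 14, 12, 11}
insert 3 → {22, 21, 15, 14, 12, 11, 3}
insert 4 → {22, 21, 15, 14, 12, 11, 4, 3}
insert 6 → {22, 21, 15, 14, 12, 11, 6, 4, 3}
forward next packet → 22; now {21, 15, 14, 12, 11, 6, 4, 3}
forward next packet → 21; now {15, 14, 12, 11, 6, 4, 3}
forward next packet → 15; now {14, 12, 11, 6, 4, 3}
insert 18 → {18, 14, 12, 11, 6, 4, 3}
forward next packet → 18; now {14, 12, 11, 6, 4, 3}
insert 28 → {28, 14, 12, 11, 6, 4, 3}
insert 13 → {28, 14, 13, 12, 11, 6, 4, 3}
forward next packet → 28; now {14, 13, 12, 11, 6, 4, 3}
insert 20 → {20, 14, 13, 12, 11, 6, 4, 3}
insert 24 → {24, 20, 14, 13, 12, 11, 6, 4, 3}
forward next packet → 24; now {20, 14, 13, 12, 11, 6, 4, 3}
insert 1 → {20, 14, 13, 12, 11, 6, 4, 3, 1}
insert 8 → {20, 14, 13, 12, 11, 8, 6, 4, 3, 1}
forward next packet → 20; now {14, 13, 12, 11, 8, 6, 4, 3, 1}
forward next packet → 14; now {13, 12, 11, 8, 6, 4, 3, 1}
insert 19 → {19, 13, 12, 11, 8, 6, 4, 3, 1}
insert 26 → {26, 19, 13, 12, 11, 8, 6, 4, 3, 1}
insert 27 → {27, 26, 19, 13, 12, 11, 8, 6, 4, 3, 1}
forward next packet → 27; now {26, 19, 13, 12, 11, 8, 6, 4, 3, 1}

27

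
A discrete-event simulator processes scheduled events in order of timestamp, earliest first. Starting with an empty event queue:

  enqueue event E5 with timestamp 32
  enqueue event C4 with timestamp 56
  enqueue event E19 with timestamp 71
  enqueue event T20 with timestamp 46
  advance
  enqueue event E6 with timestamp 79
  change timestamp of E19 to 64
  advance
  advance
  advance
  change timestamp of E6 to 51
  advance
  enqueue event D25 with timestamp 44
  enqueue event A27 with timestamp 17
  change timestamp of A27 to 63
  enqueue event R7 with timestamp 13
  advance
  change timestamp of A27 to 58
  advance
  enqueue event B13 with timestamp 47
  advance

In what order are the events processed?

E5 → T20 → C4 → E19 → E6 → R7 → D25 → B13

add E5 (timestamp 32) → {E5:32}
add C4 (timestamp 56) → {E5:32, C4:56}
add E19 (timestamp 71) → {E5:32, C4:56, E19:71}
add T20 (timestamp 46) → {E5:32, T20:46, C4:56, E19:71}
advance → E5; now {T20:46, C4:56, E19:71}
add E6 (timestamp 79) → {T20:46, C4:56, E19:71, E6:79}
update E19 to timestamp 64 → {T20:46, C4:56, E19:64, E6:79}
advance → T20; now {C4:56, E19:64, E6:79}
advance → C4; now {E19:64, E6:79}
advance → E19; now {E6:79}
update E6 to timestamp 51 → {E6:51}
advance → E6; now {}
add D25 (timestamp 44) → {D25:44}
add A27 (timestamp 17) → {A27:17, D25:44}
update A27 to timestamp 63 → {D25:44, A27:63}
add R7 (timestamp 13) → {R7:13, D25:44, A27:63}
advance → R7; now {D25:44, A27:63}
update A27 to timestamp 58 → {D25:44, A27:58}
advance → D25; now {A27:58}
add B13 (timestamp 47) → {B13:47, A27:58}
advance → B13; now {A27:58}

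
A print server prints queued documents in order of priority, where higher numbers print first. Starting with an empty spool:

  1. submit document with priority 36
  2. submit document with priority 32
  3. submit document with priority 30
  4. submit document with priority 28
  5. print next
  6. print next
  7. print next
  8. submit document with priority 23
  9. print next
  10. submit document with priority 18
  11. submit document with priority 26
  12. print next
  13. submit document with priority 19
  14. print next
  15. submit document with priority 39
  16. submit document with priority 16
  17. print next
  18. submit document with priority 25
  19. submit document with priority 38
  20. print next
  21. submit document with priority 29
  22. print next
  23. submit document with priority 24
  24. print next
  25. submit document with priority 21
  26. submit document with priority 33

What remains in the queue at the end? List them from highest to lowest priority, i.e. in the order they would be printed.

33, 24, 21, 19, 18, 16

insert 36 → {36}
insert 32 → {36, 32}
insert 30 → {36, 32, 30}
insert 28 → {36, 32, 30, 28}
print next → 36; now {32, 30, 28}
print next → 32; now {30, 28}
print next → 30; now {28}
insert 23 → {28, 23}
print next → 28; now {23}
insert 18 → {23, 18}
insert 26 → {26, 23, 18}
print next → 26; now {23, 18}
insert 19 → {23, 19, 18}
print next → 23; now {19, 18}
insert 39 → {39, 19, 18}
insert 16 → {39, 19, 18, 16}
print next → 39; now {19, 18, 16}
insert 25 → {25, 19, 18, 16}
insert 38 → {38, 25, 19, 18, 16}
print next → 38; now {25, 19, 18, 16}
insert 29 → {29, 25, 19, 18, 16}
print next → 29; now {25, 19, 18, 16}
insert 24 → {25, 24, 19, 18, 16}
print next → 25; now {24, 19, 18, 16}
insert 21 → {24, 21, 19, 18, 16}
insert 33 → {33, 24, 21, 19, 18, 16}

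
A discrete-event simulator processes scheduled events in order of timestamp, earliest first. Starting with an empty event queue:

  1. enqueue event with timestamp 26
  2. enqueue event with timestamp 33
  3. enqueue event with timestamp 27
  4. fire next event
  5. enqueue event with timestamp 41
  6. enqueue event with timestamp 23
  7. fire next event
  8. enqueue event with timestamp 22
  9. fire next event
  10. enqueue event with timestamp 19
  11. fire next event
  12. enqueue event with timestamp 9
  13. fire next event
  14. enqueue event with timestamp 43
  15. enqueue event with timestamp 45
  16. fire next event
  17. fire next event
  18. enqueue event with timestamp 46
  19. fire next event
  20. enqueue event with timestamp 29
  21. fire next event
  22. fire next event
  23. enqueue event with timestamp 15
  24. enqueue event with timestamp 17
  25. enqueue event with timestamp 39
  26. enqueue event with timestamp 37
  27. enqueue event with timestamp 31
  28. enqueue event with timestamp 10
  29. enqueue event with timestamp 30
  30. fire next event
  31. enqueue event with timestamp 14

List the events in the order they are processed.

26 → 23 → 22 → 19 → 9 → 27 → 33 → 41 → 29 → 43 → 10

insert 26 → {26}
insert 33 → {26, 33}
insert 27 → {26, 27, 33}
fire next event → 26; now {27, 33}
insert 41 → {27, 33, 41}
insert 23 → {23, 27, 33, 41}
fire next event → 23; now {27, 33, 41}
insert 22 → {22, 27, 33, 41}
fire next event → 22; now {27, 33, 41}
insert 19 → {19, 27, 33, 41}
fire next event → 19; now {27, 33, 41}
insert 9 → {9, 27, 33, 41}
fire next event → 9; now {27, 33, 41}
insert 43 → {27, 33, 41, 43}
insert 45 → {27, 33, 41, 43, 45}
fire next event → 27; now {33, 41, 43, 45}
fire next event → 33; now {41, 43, 45}
insert 46 → {41, 43, 45, 46}
fire next event → 41; now {43, 45, 46}
insert 29 → {29, 43, 45, 46}
fire next event → 29; now {43, 45, 46}
fire next event → 43; now {45, 46}
insert 15 → {15, 45, 46}
insert 17 → {15, 17, 45, 46}
insert 39 → {15, 17, 39, 45, 46}
insert 37 → {15, 17, 37, 39, 45, 46}
insert 31 → {15, 17, 31, 37, 39, 45, 46}
insert 10 → {10, 15, 17, 31, 37, 39, 45, 46}
insert 30 → {10, 15, 17, 30, 31, 37, 39, 45, 46}
fire next event → 10; now {15, 17, 30, 31, 37, 39, 45, 46}
insert 14 → {14, 15, 17, 30, 31, 37, 39, 45, 46}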